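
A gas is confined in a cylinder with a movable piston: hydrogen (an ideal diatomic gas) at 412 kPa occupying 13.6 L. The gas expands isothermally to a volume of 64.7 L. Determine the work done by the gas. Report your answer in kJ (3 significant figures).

W ≈ 8.74 kJ

Isothermal: W = nRT ln(V₂/V₁) = P₁V₁ ln(V₂/V₁).
P₁V₁ = (412 kPa)(13.6 L) = 5603 J.
W = 5603 × ln(64.7/13.6) = 5603 × 1.56
W_by_gas = 8739 J.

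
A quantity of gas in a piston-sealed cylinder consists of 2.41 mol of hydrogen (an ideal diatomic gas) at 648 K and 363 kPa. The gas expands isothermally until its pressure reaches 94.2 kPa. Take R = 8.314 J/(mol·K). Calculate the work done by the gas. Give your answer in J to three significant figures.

Isothermal process: W = nRT ln(V₂/V₁) = nRT ln(P₁/P₂).
W = (2.41)(8.314)(648) × ln(363/94.2)
  = 12984 × ln(3.854) = 12984 × 1.349
W_by_gas = 17515 J.

W ≈ 17500 J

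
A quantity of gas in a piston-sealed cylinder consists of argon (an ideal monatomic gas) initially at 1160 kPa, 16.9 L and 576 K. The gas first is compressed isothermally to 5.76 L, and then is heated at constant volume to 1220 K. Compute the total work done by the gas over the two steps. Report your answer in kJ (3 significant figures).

W_total ≈ -21.1 kJ

Step 1 (isothermal): W = P₁V₁ ln(V₂/V₁) = (19604) ln(5.76/16.9) = -21101 J.
Step 2 (isochoric): W = 0 (constant volume).
W_total = -21101 + 0 = -21101 J.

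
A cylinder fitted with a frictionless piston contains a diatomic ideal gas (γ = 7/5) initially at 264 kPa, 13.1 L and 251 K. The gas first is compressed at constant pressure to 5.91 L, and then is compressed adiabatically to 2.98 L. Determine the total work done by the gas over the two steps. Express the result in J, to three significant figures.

W_total ≈ -3130 J

Step 1 (isobaric): W = PΔV = (264 kPa)(5.91 − 13.1 L) = -1898 J.
After step 1: P = 264 kPa, V = 5.91 L, T = 113.2 K.
Step 2 (adiabatic): W = (P₁V₁ − P₂V₂)/(γ−1) = (1560 − 2052)/0.4 = -1229 J.
W_total = -1898 − 1229 = -3127 J.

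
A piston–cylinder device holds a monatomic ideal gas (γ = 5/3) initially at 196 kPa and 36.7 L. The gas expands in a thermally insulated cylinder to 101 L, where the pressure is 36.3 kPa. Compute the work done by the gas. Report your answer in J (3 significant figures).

Adiabatic: W = (P₁V₁ − P₂V₂)/(γ − 1) with γ = 5/3.
P₁V₁ = 7193 J, P₂V₂ = 3666 J.
W = (7193 − 3666) / 0.6667 = 5290 J.

W ≈ 5290 J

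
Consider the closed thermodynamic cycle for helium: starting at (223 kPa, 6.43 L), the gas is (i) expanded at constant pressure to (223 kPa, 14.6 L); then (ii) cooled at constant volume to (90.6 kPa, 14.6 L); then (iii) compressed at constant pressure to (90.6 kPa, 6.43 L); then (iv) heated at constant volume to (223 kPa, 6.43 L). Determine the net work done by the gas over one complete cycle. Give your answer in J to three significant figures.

W_net ≈ 1080 J

Constant-volume legs do no work.
W(i) = (223)(14.6 − 6.43) = 1822 J; W(iii) = (90.6)(6.43 − 14.6) = -740.2 J.
W_net = 1822 − 740.2 = 1082 J (the clockwise enclosed area).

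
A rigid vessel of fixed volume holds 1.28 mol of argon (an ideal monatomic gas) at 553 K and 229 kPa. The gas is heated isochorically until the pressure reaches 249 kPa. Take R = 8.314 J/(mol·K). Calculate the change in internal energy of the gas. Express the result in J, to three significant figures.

Constant volume ⇒ W = 0, so Q = ΔU = nCᵥΔT with Cᵥ = 3R/2 = 12.47 J/(mol·K).
At constant V, T₂/T₁ = P₂/P₁ ⇒ ΔT = T₁(P₂/P₁ − 1) = 553·(249/229 − 1) = 48.3 K.
ΔU = (1.28)(12.47)(48.3) = 771 J.

ΔU ≈ 771 J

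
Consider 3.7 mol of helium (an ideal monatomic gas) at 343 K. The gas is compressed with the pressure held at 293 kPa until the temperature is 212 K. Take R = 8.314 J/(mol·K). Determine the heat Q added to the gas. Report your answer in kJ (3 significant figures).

Isobaric: W = nRΔT = (3.7)(8.314)(-131) = -4030 J.
ΔU = nCᵥΔT with Cᵥ = 3R/2: ΔU = (3.7)(12.47)(-131) = -6045 J.
Q = ΔU + W = -6045 − 4030 = -10074 J.

Q ≈ -10.1 kJ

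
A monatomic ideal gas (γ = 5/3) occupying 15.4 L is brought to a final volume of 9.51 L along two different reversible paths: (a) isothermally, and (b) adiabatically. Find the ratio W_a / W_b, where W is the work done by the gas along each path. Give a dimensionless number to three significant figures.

W_a / W_b ≈ 0.848

Path (a) isothermal: W = P₁V₁ ln(V₂/V₁) → W_a/(P₁V₁) = -0.482.
Path (b) adiabatic: W = P₁V₁(1 − (V₁/V₂)^(γ−1))/(γ−1) → W_b/(P₁V₁) = -0.5685.
W_a / W_b = -0.482 / -0.5685 = 0.8479.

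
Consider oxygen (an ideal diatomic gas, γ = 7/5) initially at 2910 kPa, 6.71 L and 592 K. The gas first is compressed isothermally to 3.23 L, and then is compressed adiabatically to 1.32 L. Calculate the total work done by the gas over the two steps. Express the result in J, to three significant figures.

Step 1 (isothermal): W = P₁V₁ ln(V₂/V₁) = (19526) ln(3.23/6.71) = -14276 J.
After step 1: P = 6045 kPa, V = 3.23 L, T = 592 K.
Step 2 (adiabatic): W = (P₁V₁ − P₂V₂)/(γ−1) = (19526 − 27930)/0.4 = -21009 J.
W_total = -14276 − 21009 = -35285 J.

W_total ≈ -35300 J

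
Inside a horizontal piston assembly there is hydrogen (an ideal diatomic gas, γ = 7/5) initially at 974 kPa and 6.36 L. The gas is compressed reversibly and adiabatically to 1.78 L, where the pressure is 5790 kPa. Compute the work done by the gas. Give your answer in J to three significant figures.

W ≈ -10300 J

Adiabatic: W = (P₁V₁ − P₂V₂)/(γ − 1) with γ = 7/5.
P₁V₁ = 6195 J, P₂V₂ = 10306 J.
W = (6195 − 10306) / 0.4 = -10279 J.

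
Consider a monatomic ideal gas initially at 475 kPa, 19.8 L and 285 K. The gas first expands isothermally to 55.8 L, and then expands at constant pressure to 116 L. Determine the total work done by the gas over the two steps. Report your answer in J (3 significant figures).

W_total ≈ 19900 J

Step 1 (isothermal): W = P₁V₁ ln(V₂/V₁) = (9405) ln(55.8/19.8) = 9744 J.
After step 1: P = 168.5 kPa, V = 55.8 L, T = 285 K.
Step 2 (isobaric): W = PΔV = (168.5 kPa)(116 − 55.8 L) = 10147 J.
W_total = 9744 + 10147 = 19891 J.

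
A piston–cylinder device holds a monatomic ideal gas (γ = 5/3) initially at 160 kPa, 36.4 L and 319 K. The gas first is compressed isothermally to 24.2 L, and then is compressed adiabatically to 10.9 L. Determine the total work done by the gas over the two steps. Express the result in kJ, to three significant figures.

W_total ≈ -8.51 kJ

Step 1 (isothermal): W = P₁V₁ ln(V₂/V₁) = (5824) ln(24.2/36.4) = -2377 J.
After step 1: P = 240.7 kPa, V = 24.2 L, T = 319 K.
Step 2 (adiabatic): W = (P₁V₁ − P₂V₂)/(γ−1) = (5824 − 9912)/0.667 = -6132 J.
W_total = -2377 − 6132 = -8509 J.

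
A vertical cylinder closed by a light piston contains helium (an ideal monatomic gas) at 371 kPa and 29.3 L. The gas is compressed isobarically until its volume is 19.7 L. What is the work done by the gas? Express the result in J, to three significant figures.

W ≈ -3560 J

Isobaric: W = P ΔV.
W = (371 kPa)(19.7 − 29.3 L) = (371)(-9.6) = -3562 J.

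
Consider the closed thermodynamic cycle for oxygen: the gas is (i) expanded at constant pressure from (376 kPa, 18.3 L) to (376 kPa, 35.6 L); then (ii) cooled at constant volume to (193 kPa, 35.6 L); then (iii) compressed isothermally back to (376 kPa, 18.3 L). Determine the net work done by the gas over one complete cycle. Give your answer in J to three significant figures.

Leg (i): W = PΔV = (376)(35.6 − 18.3) = 6505 J.
Leg (ii): W = 0.
Leg (iii): W = PᵢVᵢ ln(V_f/Vᵢ) = (6871) ln(18.3/35.6) = -4572 J.
W_net = 6505 − 4572 = 1933 J.

W_net ≈ 1930 J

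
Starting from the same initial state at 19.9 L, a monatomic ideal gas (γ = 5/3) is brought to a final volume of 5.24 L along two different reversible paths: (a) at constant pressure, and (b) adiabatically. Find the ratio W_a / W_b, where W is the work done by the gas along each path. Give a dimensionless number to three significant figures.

Path (a) isobaric: W = P₁(V₂ − V₁) → W_a/(P₁V₁) = -0.7367.
Path (b) adiabatic: W = P₁V₁(1 − (V₁/V₂)^(γ−1))/(γ−1) → W_b/(P₁V₁) = -2.151.
W_a / W_b = -0.7367 / -2.151 = 0.3424.

W_a / W_b ≈ 0.342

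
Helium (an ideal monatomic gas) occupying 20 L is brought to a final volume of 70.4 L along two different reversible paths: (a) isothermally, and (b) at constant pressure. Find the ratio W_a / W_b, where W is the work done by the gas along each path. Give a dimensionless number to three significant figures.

W_a / W_b ≈ 0.499

Path (a) isothermal: W = P₁V₁ ln(V₂/V₁) → W_a/(P₁V₁) = 1.258.
Path (b) isobaric: W = P₁(V₂ − V₁) → W_b/(P₁V₁) = 2.52.
W_a / W_b = 1.258 / 2.52 = 0.4994.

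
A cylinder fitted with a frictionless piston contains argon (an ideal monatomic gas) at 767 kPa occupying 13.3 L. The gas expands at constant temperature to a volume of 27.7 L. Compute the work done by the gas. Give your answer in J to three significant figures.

Isothermal: W = nRT ln(V₂/V₁) = P₁V₁ ln(V₂/V₁).
P₁V₁ = (767 kPa)(13.3 L) = 10201 J.
W = 10201 × ln(27.7/13.3) = 10201 × 0.7337
W_by_gas = 7484 J.

W ≈ 7480 J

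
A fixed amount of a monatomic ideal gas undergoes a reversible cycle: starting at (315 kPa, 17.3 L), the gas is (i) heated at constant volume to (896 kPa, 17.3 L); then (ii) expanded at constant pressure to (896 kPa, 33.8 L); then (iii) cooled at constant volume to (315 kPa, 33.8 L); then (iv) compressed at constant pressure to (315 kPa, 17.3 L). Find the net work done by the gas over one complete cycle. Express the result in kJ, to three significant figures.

Constant-volume legs do no work.
W(ii) = (896)(33.8 − 17.3) = 14784 J; W(iv) = (315)(17.3 − 33.8) = -5197 J.
W_net = 14784 − 5197 = 9586 J (the clockwise enclosed area).

W_net ≈ 9.59 kJ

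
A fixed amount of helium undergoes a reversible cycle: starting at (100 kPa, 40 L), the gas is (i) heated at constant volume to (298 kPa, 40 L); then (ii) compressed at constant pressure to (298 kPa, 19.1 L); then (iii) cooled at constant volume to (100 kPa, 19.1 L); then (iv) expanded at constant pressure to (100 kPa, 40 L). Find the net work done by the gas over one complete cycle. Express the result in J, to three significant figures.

W_net ≈ -4140 J

Constant-volume legs do no work.
W(ii) = (298)(19.1 − 40) = -6228 J; W(iv) = (100)(40 − 19.1) = 2090 J.
W_net = -6228 + 2090 = -4138 J (the counter-clockwise enclosed area).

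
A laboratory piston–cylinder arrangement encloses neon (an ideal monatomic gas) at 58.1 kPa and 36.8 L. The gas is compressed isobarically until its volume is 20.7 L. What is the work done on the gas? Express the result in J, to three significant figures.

W ≈ 935 J

Isobaric: W = P ΔV.
W = (58.1 kPa)(20.7 − 36.8 L) = (58.1)(-16.1) = -935.4 J.
Work on gas = −W_by = 935.4 J.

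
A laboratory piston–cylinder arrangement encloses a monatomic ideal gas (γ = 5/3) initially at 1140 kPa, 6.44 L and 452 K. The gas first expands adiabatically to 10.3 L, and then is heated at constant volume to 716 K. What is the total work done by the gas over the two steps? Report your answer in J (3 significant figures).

Step 1 (adiabatic): W = (P₁V₁ − P₂V₂)/(γ−1) = (7342 − 5368)/0.667 = 2960 J.
Step 2 (isochoric): W = 0 (constant volume).
W_total = 2960 + 0 = 2960 J.

W_total ≈ 2960 J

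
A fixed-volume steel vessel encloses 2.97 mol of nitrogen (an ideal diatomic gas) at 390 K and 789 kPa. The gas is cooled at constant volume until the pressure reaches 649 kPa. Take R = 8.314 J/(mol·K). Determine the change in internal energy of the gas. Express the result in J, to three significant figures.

ΔU ≈ -4270 J

Constant volume ⇒ W = 0, so Q = ΔU = nCᵥΔT with Cᵥ = 5R/2 = 20.79 J/(mol·K).
At constant V, T₂/T₁ = P₂/P₁ ⇒ ΔT = T₁(P₂/P₁ − 1) = 390·(649/789 − 1) = -69.2 K.
ΔU = (2.97)(20.79)(-69.2) = -4272 J.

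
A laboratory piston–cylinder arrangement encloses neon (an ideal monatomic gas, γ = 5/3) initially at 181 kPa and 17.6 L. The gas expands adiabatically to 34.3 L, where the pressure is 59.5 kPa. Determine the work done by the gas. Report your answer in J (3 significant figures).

W ≈ 1720 J

Adiabatic: W = (P₁V₁ − P₂V₂)/(γ − 1) with γ = 5/3.
P₁V₁ = 3186 J, P₂V₂ = 2041 J.
W = (3186 − 2041) / 0.6667 = 1717 J.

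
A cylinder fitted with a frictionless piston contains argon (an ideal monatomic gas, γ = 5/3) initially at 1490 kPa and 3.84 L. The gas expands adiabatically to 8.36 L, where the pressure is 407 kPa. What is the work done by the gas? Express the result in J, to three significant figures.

Adiabatic: W = (P₁V₁ − P₂V₂)/(γ − 1) with γ = 5/3.
P₁V₁ = 5722 J, P₂V₂ = 3403 J.
W = (5722 − 3403) / 0.6667 = 3479 J.

W ≈ 3480 J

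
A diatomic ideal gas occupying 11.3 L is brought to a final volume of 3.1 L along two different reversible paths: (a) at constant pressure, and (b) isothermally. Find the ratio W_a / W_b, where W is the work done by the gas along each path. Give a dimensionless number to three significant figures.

Path (a) isobaric: W = P₁(V₂ − V₁) → W_a/(P₁V₁) = -0.7257.
Path (b) isothermal: W = P₁V₁ ln(V₂/V₁) → W_b/(P₁V₁) = -1.293.
W_a / W_b = -0.7257 / -1.293 = 0.5611.

W_a / W_b ≈ 0.561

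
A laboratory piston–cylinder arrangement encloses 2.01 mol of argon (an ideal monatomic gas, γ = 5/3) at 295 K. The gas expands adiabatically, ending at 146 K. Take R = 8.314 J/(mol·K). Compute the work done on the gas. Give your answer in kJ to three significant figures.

W ≈ -3.73 kJ

Adiabatic ⇒ Q = 0, so W_by = −ΔU = nCᵥ(T₁ − T₂).
Cᵥ = 3R/2 = 12.47 J/(mol·K).
W = (2.01)(12.47)(295 − 146) = 3735 J.
Work on gas = −W_by = -3735 J.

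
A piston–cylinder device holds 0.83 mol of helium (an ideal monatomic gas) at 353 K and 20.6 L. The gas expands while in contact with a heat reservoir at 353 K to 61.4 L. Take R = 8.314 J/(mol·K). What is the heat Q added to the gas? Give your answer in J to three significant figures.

Q ≈ 2660 J

Isothermal ⇒ ΔU = 0, so Q = W = nRT ln(V₂/V₁).
Q = (0.83)(8.314)(353) ln(61.4/20.6) = 2436 × 1.092 = 2660 J.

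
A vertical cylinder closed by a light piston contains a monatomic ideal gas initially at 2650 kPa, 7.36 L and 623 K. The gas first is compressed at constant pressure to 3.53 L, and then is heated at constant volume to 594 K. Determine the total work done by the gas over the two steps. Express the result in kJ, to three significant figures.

Step 1 (isobaric): W = PΔV = (2650 kPa)(3.53 − 7.36 L) = -10150 J.
Step 2 (isochoric): W = 0 (constant volume).
W_total = -10150 + 0 = -10150 J.

W_total ≈ -10.1 kJ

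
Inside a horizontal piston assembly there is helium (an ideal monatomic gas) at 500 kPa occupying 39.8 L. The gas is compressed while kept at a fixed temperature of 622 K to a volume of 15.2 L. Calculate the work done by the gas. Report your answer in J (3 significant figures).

Isothermal: W = nRT ln(V₂/V₁) = P₁V₁ ln(V₂/V₁).
P₁V₁ = (500 kPa)(39.8 L) = 19900 J.
W = 19900 × ln(15.2/39.8) = 19900 × -0.9626
W_by_gas = -19155 J.

W ≈ -19200 J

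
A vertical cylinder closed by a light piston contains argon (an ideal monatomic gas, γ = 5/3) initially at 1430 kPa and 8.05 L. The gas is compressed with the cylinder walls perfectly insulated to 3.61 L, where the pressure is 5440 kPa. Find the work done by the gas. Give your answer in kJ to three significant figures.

Adiabatic: W = (P₁V₁ − P₂V₂)/(γ − 1) with γ = 5/3.
P₁V₁ = 11512 J, P₂V₂ = 19638 J.
W = (11512 − 19638) / 0.6667 = -12190 J.

W ≈ -12.2 kJ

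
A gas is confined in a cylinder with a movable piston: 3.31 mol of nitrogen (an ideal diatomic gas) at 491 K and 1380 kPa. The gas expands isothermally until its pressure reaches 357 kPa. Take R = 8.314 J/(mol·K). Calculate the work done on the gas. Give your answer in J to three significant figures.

Isothermal process: W = nRT ln(V₂/V₁) = nRT ln(P₁/P₂).
W = (3.31)(8.314)(491) × ln(1380/357)
  = 13512 × ln(3.866) = 13512 × 1.352
W_by_gas = 18270 J; work on gas = −W_by = -18270 J.

W ≈ -18300 J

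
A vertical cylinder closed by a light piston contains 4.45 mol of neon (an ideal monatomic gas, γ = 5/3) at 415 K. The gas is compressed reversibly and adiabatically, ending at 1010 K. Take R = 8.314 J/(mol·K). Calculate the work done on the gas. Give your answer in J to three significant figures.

W ≈ 33000 J

Adiabatic ⇒ Q = 0, so W_by = −ΔU = nCᵥ(T₁ − T₂).
Cᵥ = 3R/2 = 12.47 J/(mol·K).
W = (4.45)(12.47)(415 − 1010) = -33020 J.
Work on gas = −W_by = 33020 J.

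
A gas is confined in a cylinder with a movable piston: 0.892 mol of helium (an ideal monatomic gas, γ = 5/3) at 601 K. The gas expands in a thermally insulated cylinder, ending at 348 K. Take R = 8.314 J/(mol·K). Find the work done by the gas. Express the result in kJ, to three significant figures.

Adiabatic ⇒ Q = 0, so W_by = −ΔU = nCᵥ(T₁ − T₂).
Cᵥ = 3R/2 = 12.47 J/(mol·K).
W = (0.892)(12.47)(601 − 348) = 2814 J.

W ≈ 2.81 kJ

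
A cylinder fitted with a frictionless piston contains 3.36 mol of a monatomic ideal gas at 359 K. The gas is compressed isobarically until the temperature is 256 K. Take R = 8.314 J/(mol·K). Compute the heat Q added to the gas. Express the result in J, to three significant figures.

Isobaric: W = nRΔT = (3.36)(8.314)(-103) = -2877 J.
ΔU = nCᵥΔT with Cᵥ = 3R/2: ΔU = (3.36)(12.47)(-103) = -4316 J.
Q = ΔU + W = -4316 − 2877 = -7193 J.

Q ≈ -7190 J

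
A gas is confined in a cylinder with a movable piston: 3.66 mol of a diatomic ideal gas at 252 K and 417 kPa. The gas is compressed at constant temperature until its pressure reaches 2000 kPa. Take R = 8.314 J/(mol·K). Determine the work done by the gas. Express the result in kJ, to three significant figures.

W ≈ -12.0 kJ

Isothermal process: W = nRT ln(V₂/V₁) = nRT ln(P₁/P₂).
W = (3.66)(8.314)(252) × ln(417/2000)
  = 7668 × ln(0.2085) = 7668 × -1.568
W_by_gas = -12022 J.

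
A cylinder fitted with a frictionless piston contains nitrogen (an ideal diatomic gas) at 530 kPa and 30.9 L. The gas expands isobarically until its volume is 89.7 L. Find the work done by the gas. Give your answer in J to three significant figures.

Isobaric: W = P ΔV.
W = (530 kPa)(89.7 − 30.9 L) = (530)(58.8) = 31164 J.

W ≈ 31200 J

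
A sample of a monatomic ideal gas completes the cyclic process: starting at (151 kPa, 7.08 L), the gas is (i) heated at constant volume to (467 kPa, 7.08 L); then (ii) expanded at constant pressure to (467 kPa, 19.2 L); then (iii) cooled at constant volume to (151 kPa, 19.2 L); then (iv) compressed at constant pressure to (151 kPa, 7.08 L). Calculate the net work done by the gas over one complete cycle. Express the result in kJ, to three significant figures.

Constant-volume legs do no work.
W(ii) = (467)(19.2 − 7.08) = 5660 J; W(iv) = (151)(7.08 − 19.2) = -1830 J.
W_net = 5660 − 1830 = 3830 J (the clockwise enclosed area).

W_net ≈ 3.83 kJ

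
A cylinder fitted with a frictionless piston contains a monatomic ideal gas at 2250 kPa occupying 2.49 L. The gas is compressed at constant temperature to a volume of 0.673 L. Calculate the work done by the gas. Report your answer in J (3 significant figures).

Isothermal: W = nRT ln(V₂/V₁) = P₁V₁ ln(V₂/V₁).
P₁V₁ = (2250 kPa)(2.49 L) = 5603 J.
W = 5603 × ln(0.673/2.49) = 5603 × -1.308
W_by_gas = -7330 J.

W ≈ -7330 J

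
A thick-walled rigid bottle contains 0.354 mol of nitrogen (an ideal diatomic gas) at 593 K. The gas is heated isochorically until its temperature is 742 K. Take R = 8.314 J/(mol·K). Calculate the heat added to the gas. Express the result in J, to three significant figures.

Q ≈ 1100 J

Constant volume ⇒ W = 0, so Q = ΔU = nCᵥΔT with Cᵥ = 5R/2 = 20.79 J/(mol·K).
ΔU = (0.354)(20.79)(742 − 593) = 1096 J.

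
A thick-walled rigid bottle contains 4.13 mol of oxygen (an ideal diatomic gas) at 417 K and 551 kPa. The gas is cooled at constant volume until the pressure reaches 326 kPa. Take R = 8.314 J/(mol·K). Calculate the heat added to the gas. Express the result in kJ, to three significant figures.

Constant volume ⇒ W = 0, so Q = ΔU = nCᵥΔT with Cᵥ = 5R/2 = 20.79 J/(mol·K).
At constant V, T₂/T₁ = P₂/P₁ ⇒ ΔT = T₁(P₂/P₁ − 1) = 417·(326/551 − 1) = -170.3 K.
ΔU = (4.13)(20.79)(-170.3) = -14617 J.

Q ≈ -14.6 kJ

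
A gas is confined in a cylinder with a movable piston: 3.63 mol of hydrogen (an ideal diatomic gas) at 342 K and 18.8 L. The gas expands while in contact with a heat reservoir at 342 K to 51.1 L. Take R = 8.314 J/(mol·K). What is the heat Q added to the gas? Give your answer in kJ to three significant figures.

Isothermal ⇒ ΔU = 0, so Q = W = nRT ln(V₂/V₁).
Q = (3.63)(8.314)(342) ln(51.1/18.8) = 10321 × 0.9999 = 10321 J.

Q ≈ 10.3 kJ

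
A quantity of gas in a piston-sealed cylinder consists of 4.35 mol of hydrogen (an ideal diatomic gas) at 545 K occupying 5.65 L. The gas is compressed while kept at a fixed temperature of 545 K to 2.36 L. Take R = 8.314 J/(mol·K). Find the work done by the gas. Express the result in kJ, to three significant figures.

Isothermal: W = nRT ln(V₂/V₁).
W = (4.35)(8.314)(545) × ln(2.36/5.65)
  = 19710 × -0.873
W_by_gas = -17207 J.

W ≈ -17.2 kJ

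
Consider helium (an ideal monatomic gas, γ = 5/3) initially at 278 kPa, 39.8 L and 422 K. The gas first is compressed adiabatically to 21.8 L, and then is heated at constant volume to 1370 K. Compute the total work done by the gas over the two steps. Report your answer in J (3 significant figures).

Step 1 (adiabatic): W = (P₁V₁ − P₂V₂)/(γ−1) = (11064 − 16528)/0.667 = -8195 J.
Step 2 (isochoric): W = 0 (constant volume).
W_total = -8195 + 0 = -8195 J.

W_total ≈ -8190 J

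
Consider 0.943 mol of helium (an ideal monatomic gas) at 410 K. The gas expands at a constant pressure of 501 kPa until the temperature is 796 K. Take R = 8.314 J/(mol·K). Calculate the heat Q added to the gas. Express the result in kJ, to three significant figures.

Q ≈ 7.57 kJ

Isobaric: W = nRΔT = (0.943)(8.314)(386) = 3026 J.
ΔU = nCᵥΔT with Cᵥ = 3R/2: ΔU = (0.943)(12.47)(386) = 4539 J.
Q = ΔU + W = 4539 + 3026 = 7566 J.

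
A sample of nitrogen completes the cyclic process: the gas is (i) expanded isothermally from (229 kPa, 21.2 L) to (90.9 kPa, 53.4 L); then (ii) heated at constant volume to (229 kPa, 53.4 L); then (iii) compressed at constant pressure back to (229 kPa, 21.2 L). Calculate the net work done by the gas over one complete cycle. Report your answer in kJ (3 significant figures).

Leg (i): W = PᵢVᵢ ln(V_f/Vᵢ) = (4855) ln(53.4/21.2) = 4485 J.
Leg (ii): W = 0.
Leg (iii): W = PΔV = (229)(21.2 − 53.4) = -7374 J.
W_net = 4485 − 7374 = -2889 J.

W_net ≈ -2.89 kJ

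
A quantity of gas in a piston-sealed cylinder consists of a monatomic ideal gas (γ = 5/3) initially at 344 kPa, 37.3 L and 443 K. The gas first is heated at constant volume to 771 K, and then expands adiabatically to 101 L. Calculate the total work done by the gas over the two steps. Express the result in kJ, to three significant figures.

Step 1 (isochoric): W = 0 (constant volume).
After step 1: P = 598.7 kPa (V unchanged).
Step 2 (adiabatic): W = (P₁V₁ − P₂V₂)/(γ−1) = (22332 − 11495)/0.667 = 16255 J.
W_total = 0 + 16255 = 16255 J.

W_total ≈ 16.3 kJ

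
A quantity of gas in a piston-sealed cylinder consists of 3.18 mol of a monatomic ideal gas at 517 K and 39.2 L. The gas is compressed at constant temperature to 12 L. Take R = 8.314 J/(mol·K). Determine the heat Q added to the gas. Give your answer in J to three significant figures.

Q ≈ -16200 J

Isothermal ⇒ ΔU = 0, so Q = W = nRT ln(V₂/V₁).
Q = (3.18)(8.314)(517) ln(12/39.2) = 13669 × -1.184 = -16181 J.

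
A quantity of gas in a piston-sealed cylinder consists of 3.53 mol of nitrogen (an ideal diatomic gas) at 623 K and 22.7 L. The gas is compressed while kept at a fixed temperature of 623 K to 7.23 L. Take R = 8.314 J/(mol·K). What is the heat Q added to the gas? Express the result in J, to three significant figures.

Isothermal ⇒ ΔU = 0, so Q = W = nRT ln(V₂/V₁).
Q = (3.53)(8.314)(623) ln(7.23/22.7) = 18284 × -1.144 = -20919 J.

Q ≈ -20900 J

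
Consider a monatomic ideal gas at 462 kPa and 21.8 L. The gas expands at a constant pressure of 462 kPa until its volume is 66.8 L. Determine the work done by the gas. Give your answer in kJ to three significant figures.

W ≈ 20.8 kJ

Isobaric: W = P ΔV.
W = (462 kPa)(66.8 − 21.8 L) = (462)(45) = 20790 J.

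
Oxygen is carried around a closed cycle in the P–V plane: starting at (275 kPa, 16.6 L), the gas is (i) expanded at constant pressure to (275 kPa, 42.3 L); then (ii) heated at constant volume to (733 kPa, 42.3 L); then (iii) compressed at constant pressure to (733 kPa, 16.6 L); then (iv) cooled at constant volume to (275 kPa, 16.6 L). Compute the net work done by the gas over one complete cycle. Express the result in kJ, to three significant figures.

Constant-volume legs do no work.
W(i) = (275)(42.3 − 16.6) = 7067 J; W(iii) = (733)(16.6 − 42.3) = -18838 J.
W_net = 7067 − 18838 = -11771 J (the counter-clockwise enclosed area).

W_net ≈ -11.8 kJ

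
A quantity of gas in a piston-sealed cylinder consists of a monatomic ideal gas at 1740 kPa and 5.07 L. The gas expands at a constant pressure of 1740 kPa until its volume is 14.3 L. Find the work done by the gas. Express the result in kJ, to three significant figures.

Isobaric: W = P ΔV.
W = (1740 kPa)(14.3 − 5.07 L) = (1740)(9.23) = 16060 J.

W ≈ 16.1 kJ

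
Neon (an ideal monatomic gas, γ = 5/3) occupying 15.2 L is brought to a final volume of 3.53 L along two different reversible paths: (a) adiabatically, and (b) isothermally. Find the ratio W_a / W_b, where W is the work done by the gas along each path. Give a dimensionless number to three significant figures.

Path (a) adiabatic: W = P₁V₁(1 − (V₁/V₂)^(γ−1))/(γ−1) → W_a/(P₁V₁) = -2.47.
Path (b) isothermal: W = P₁V₁ ln(V₂/V₁) → W_b/(P₁V₁) = -1.46.
W_a / W_b = -2.47 / -1.46 = 1.692.

W_a / W_b ≈ 1.69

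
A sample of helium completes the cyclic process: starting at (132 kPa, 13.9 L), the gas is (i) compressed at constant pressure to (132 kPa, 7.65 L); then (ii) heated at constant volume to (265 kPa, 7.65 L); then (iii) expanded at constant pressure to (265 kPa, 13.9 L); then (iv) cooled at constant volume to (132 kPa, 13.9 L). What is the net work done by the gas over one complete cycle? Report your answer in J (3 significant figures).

Constant-volume legs do no work.
W(i) = (132)(7.65 − 13.9) = -825 J; W(iii) = (265)(13.9 − 7.65) = 1656 J.
W_net = -825 + 1656 = 831.2 J (the clockwise enclosed area).

W_net ≈ 831 J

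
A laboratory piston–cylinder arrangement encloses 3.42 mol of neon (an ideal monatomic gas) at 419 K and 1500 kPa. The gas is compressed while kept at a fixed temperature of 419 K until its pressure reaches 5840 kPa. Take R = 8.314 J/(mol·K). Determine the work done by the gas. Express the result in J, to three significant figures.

Isothermal process: W = nRT ln(V₂/V₁) = nRT ln(P₁/P₂).
W = (3.42)(8.314)(419) × ln(1500/5840)
  = 11914 × ln(0.2568) = 11914 × -1.359
W_by_gas = -16194 J.

W ≈ -16200 J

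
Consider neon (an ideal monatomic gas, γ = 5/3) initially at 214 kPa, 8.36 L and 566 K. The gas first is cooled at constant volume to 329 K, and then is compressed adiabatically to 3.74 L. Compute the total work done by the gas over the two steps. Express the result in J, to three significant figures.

Step 1 (isochoric): W = 0 (constant volume).
After step 1: P = 124.4 kPa (V unchanged).
Step 2 (adiabatic): W = (P₁V₁ − P₂V₂)/(γ−1) = (1040 − 1778)/0.667 = -1107 J.
W_total = 0 − 1107 = -1107 J.

W_total ≈ -1110 J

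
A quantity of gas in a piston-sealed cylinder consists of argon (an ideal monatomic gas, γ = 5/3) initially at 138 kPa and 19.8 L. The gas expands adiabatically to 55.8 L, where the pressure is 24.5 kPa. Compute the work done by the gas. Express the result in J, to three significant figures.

W ≈ 2050 J

Adiabatic: W = (P₁V₁ − P₂V₂)/(γ − 1) with γ = 5/3.
P₁V₁ = 2732 J, P₂V₂ = 1367 J.
W = (2732 − 1367) / 0.6667 = 2048 J.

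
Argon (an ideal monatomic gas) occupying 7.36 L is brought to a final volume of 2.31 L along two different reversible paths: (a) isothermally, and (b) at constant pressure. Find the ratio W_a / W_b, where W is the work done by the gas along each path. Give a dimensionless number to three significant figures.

Path (a) isothermal: W = P₁V₁ ln(V₂/V₁) → W_a/(P₁V₁) = -1.159.
Path (b) isobaric: W = P₁(V₂ − V₁) → W_b/(P₁V₁) = -0.6861.
W_a / W_b = -1.159 / -0.6861 = 1.689.

W_a / W_b ≈ 1.69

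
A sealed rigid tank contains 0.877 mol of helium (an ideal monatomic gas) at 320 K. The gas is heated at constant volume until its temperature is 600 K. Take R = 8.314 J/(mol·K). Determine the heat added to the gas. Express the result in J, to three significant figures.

Q ≈ 3060 J

Constant volume ⇒ W = 0, so Q = ΔU = nCᵥΔT with Cᵥ = 3R/2 = 12.47 J/(mol·K).
ΔU = (0.877)(12.47)(600 − 320) = 3062 J.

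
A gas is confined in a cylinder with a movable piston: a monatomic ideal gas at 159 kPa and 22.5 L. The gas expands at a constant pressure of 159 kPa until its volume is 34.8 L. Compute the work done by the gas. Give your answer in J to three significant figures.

W ≈ 1960 J

Isobaric: W = P ΔV.
W = (159 kPa)(34.8 − 22.5 L) = (159)(12.3) = 1956 J.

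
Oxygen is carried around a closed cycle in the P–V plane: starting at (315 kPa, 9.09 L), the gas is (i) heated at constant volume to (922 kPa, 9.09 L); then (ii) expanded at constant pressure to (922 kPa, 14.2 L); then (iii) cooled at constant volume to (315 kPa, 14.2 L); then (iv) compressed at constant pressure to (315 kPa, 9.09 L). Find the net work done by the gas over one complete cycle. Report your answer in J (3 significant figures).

W_net ≈ 3100 J

Constant-volume legs do no work.
W(ii) = (922)(14.2 − 9.09) = 4711 J; W(iv) = (315)(9.09 − 14.2) = -1610 J.
W_net = 4711 − 1610 = 3102 J (the clockwise enclosed area).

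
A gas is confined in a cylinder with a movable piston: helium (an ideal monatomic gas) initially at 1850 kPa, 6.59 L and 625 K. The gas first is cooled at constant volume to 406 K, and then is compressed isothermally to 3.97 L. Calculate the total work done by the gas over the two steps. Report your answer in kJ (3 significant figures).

W_total ≈ -4.01 kJ

Step 1 (isochoric): W = 0 (constant volume).
After step 1: P = 1202 kPa (V unchanged).
Step 2 (isothermal): W = P₁V₁ ln(V₂/V₁) = (7920) ln(3.97/6.59) = -4014 J.
W_total = 0 − 4014 = -4014 J.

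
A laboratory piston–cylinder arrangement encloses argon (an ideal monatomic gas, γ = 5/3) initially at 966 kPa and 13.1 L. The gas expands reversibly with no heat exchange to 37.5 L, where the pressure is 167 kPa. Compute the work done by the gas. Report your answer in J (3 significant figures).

Adiabatic: W = (P₁V₁ − P₂V₂)/(γ − 1) with γ = 5/3.
P₁V₁ = 12655 J, P₂V₂ = 6262 J.
W = (12655 − 6262) / 0.6667 = 9588 J.

W ≈ 9590 J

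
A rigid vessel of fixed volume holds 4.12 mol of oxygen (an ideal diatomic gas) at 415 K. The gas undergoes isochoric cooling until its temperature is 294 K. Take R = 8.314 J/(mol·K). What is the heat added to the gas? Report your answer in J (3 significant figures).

Constant volume ⇒ W = 0, so Q = ΔU = nCᵥΔT with Cᵥ = 5R/2 = 20.79 J/(mol·K).
ΔU = (4.12)(20.79)(294 − 415) = -10362 J.

Q ≈ -10400 J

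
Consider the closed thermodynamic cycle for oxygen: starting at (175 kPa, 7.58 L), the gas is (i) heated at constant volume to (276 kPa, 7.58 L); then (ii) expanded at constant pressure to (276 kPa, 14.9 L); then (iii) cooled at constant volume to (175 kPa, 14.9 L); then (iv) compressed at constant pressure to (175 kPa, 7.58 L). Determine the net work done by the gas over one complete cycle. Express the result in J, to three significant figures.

Constant-volume legs do no work.
W(ii) = (276)(14.9 − 7.58) = 2020 J; W(iv) = (175)(7.58 − 14.9) = -1281 J.
W_net = 2020 − 1281 = 739.3 J (the clockwise enclosed area).

W_net ≈ 739 J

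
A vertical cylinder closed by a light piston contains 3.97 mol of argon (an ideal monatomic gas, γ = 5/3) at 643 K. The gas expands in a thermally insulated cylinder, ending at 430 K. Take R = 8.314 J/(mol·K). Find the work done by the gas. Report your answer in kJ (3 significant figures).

Adiabatic ⇒ Q = 0, so W_by = −ΔU = nCᵥ(T₁ − T₂).
Cᵥ = 3R/2 = 12.47 J/(mol·K).
W = (3.97)(12.47)(643 − 430) = 10546 J.

W ≈ 10.5 kJ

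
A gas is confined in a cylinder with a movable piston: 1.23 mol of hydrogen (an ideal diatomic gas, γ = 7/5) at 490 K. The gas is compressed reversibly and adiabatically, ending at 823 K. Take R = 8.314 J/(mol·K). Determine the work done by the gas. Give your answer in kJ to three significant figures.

W ≈ -8.51 kJ

Adiabatic ⇒ Q = 0, so W_by = −ΔU = nCᵥ(T₁ − T₂).
Cᵥ = 5R/2 = 20.79 J/(mol·K).
W = (1.23)(20.79)(490 − 823) = -8513 J.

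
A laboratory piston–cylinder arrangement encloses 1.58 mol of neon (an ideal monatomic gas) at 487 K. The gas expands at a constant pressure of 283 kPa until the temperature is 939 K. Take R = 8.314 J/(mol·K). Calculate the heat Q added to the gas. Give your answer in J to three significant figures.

Isobaric: W = nRΔT = (1.58)(8.314)(452) = 5938 J.
ΔU = nCᵥΔT with Cᵥ = 3R/2: ΔU = (1.58)(12.47)(452) = 8906 J.
Q = ΔU + W = 8906 + 5938 = 14844 J.

Q ≈ 14800 J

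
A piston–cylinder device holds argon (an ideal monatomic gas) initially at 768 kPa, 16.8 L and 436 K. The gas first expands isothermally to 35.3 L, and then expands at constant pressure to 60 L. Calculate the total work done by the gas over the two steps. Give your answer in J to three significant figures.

Step 1 (isothermal): W = P₁V₁ ln(V₂/V₁) = (12902) ln(35.3/16.8) = 9580 J.
After step 1: P = 365.5 kPa, V = 35.3 L, T = 436 K.
Step 2 (isobaric): W = PΔV = (365.5 kPa)(60 − 35.3 L) = 9028 J.
W_total = 9580 + 9028 = 18608 J.

W_total ≈ 18600 J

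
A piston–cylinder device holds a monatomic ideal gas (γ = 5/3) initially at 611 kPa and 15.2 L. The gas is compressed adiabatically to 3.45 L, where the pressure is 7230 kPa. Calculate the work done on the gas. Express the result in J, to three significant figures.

W ≈ 23500 J

Adiabatic: W = (P₁V₁ − P₂V₂)/(γ − 1) with γ = 5/3.
P₁V₁ = 9287 J, P₂V₂ = 24944 J.
W = (9287 − 24944) / 0.6667 = -23484 J.
Work on gas = −W_by = 23484 J.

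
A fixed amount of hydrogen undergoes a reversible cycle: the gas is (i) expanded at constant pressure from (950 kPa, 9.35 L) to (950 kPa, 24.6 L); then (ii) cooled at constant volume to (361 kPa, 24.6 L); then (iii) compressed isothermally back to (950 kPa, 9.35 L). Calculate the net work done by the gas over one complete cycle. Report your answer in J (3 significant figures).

W_net ≈ 5900 J

Leg (i): W = PΔV = (950)(24.6 − 9.35) = 14488 J.
Leg (ii): W = 0.
Leg (iii): W = PᵢVᵢ ln(V_f/Vᵢ) = (8881) ln(9.35/24.6) = -8591 J.
W_net = 14488 − 8591 = 5897 J.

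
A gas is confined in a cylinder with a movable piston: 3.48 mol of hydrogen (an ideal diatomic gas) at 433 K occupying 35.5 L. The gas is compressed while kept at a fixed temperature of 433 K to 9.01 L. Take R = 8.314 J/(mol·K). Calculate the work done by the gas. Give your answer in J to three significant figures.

Isothermal: W = nRT ln(V₂/V₁).
W = (3.48)(8.314)(433) × ln(9.01/35.5)
  = 12528 × -1.371
W_by_gas = -17178 J.

W ≈ -17200 J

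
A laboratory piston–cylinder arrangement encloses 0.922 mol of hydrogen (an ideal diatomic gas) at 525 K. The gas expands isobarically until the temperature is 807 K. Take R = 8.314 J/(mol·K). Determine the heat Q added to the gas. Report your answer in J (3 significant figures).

Q ≈ 7570 J

Isobaric: W = nRΔT = (0.922)(8.314)(282) = 2162 J.
ΔU = nCᵥΔT with Cᵥ = 5R/2: ΔU = (0.922)(20.79)(282) = 5404 J.
Q = ΔU + W = 5404 + 2162 = 7566 J.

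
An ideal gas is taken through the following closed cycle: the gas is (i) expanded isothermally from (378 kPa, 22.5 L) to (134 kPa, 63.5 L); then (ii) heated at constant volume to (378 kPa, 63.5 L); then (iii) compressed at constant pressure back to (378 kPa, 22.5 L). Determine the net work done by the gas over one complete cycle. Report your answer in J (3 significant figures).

Leg (i): W = PᵢVᵢ ln(V_f/Vᵢ) = (8505) ln(63.5/22.5) = 8824 J.
Leg (ii): W = 0.
Leg (iii): W = PΔV = (378)(22.5 − 63.5) = -15498 J.
W_net = 8824 − 15498 = -6674 J.

W_net ≈ -6670 J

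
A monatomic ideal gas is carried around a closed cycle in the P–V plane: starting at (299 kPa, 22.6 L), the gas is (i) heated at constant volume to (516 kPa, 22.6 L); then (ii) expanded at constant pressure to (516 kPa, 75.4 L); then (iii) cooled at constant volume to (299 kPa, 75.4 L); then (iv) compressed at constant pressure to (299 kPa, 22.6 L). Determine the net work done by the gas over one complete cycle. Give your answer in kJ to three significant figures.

W_net ≈ 11.5 kJ

Constant-volume legs do no work.
W(ii) = (516)(75.4 − 22.6) = 27245 J; W(iv) = (299)(22.6 − 75.4) = -15787 J.
W_net = 27245 − 15787 = 11458 J (the clockwise enclosed area).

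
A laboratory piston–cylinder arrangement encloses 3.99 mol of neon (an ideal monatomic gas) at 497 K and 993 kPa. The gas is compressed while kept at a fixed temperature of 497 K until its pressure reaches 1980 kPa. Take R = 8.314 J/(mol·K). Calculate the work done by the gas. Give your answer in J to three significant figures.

W ≈ -11400 J

Isothermal process: W = nRT ln(V₂/V₁) = nRT ln(P₁/P₂).
W = (3.99)(8.314)(497) × ln(993/1980)
  = 16487 × ln(0.5015) = 16487 × -0.6901
W_by_gas = -11378 J.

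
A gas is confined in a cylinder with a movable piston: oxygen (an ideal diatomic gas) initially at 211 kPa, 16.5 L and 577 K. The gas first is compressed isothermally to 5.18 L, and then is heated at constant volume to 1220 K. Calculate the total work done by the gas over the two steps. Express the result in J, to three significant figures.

Step 1 (isothermal): W = P₁V₁ ln(V₂/V₁) = (3482) ln(5.18/16.5) = -4034 J.
Step 2 (isochoric): W = 0 (constant volume).
W_total = -4034 + 0 = -4034 J.

W_total ≈ -4030 J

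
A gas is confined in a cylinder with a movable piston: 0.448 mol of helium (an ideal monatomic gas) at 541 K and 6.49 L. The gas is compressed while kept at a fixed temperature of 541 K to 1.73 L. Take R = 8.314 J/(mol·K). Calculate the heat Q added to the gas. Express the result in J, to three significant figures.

Q ≈ -2660 J

Isothermal ⇒ ΔU = 0, so Q = W = nRT ln(V₂/V₁).
Q = (0.448)(8.314)(541) ln(1.73/6.49) = 2015 × -1.322 = -2664 J.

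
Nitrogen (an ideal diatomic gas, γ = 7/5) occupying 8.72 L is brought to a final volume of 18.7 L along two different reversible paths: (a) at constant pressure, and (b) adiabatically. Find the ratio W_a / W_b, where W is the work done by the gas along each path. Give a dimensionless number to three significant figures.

Path (a) isobaric: W = P₁(V₂ − V₁) → W_a/(P₁V₁) = 1.144.
Path (b) adiabatic: W = P₁V₁(1 − (V₁/V₂)^(γ−1))/(γ−1) → W_b/(P₁V₁) = 0.6575.
W_a / W_b = 1.144 / 0.6575 = 1.741.

W_a / W_b ≈ 1.74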